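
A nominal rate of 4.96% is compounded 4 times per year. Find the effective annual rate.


Formula: EAR = (1 + r/m)^m - 1
Period rate: r/m = 0.0496 / 4 = 0.0124
Compounding: (1 + 0.0124)^4 = 1.05053
EAR = 1.05053 - 1 = 0.05053

0.05053


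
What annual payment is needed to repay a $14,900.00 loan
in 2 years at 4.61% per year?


Formula: PMT = PV * r / (1 - (1+r)^(-n))
Denominator: 1 - (1 + 0.0461)^(-2) = 0.086195
Numerator: $14,900.00 * 0.0461 = 686.89
PMT = 686.89 / 0.086195 = $7,969.04

$7,969.04


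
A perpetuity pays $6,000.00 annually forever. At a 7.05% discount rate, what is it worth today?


Formula: PV = C / r
Substituting: PV = $6,000.00 / 0.0705
PV = $85,106.38

$85,106.38


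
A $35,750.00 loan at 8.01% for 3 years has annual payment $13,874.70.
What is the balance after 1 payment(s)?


Formula: Balance = PV*(1+r)^k - PMT*((1+r)^k - 1)/r
Growth: (1 + 0.0801)^1 = 1.0801
Accumulated factor: ((1+r)^k - 1)/r = 1.0
Balance = $35,750.00 * 1.0801 - $13,874.70 * 1.0
Balance = $24,738.88

$24,738.88


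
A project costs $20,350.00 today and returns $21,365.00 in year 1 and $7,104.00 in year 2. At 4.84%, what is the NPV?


Formula: NPV = C0 + C1/(1+r) + C2/(1+r)^2
Discount C1: $21,365.00 / (1 + 0.0484) = $20,378.67
Discount C2: $7,104.00 / (1 + 0.0484)^2 = $6,463.22
NPV = -$20,350.00 + $20,378.67 + $6,463.22 = $6,491.89

$6,491.89


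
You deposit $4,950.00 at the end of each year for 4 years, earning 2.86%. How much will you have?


Formula: FV = PMT * ((1+r)^n - 1) / r
Growth factor: (1 + 0.0286)^4 = 1.119402
Numerator: 1.119402 - 1 = 0.119402
FV = $4,950.00 * 0.119402 / 0.0286 = $20,665.73

$20,665.73


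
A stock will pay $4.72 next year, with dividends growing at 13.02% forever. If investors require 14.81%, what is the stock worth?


Formula: P = D1 / (r - g)
Spread: r - g = 0.1481 - 0.1302 = 0.0179
Substituting: P = $4.72 / 0.0179
P = $263.69

$263.69


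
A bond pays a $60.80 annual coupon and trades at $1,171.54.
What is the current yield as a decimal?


Formula: Current yield = annual coupon / price
Substituting: CY = $60.80 / $1,171.54
CY = 0.051898

0.051898


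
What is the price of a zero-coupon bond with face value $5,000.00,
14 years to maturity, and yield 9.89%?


Formula: Price = FV / (1 + r)^n
Substituting: Price = $5,000.00 / (1 + 0.0989)^14
Discount factor: (1.0989)^14 = 3.744678
Price = $5,000.00 / 3.744678 = $1,335.23

$1,335.23


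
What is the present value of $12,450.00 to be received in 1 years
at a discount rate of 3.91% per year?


Formula: PV = FV / (1 + r)^n
Substituting: PV = $12,450.00 / (1 + 0.0391)^1
Discount factor: (1.0391)^1 = 1.0391
PV = $12,450.00 / 1.0391 = $11,981.52

$11,981.52


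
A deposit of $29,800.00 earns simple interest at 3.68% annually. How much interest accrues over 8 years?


Formula: I = P * r * t
Substituting: I = $29,800.00 * 0.0368 * 8
Step: I = $29,800.00 * 0.2944
I = $8,773.12

$8,773.12


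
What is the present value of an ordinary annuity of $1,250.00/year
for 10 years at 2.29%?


Formula: PV = PMT * (1 - (1+r)^(-n)) / r
Discount factor: (1 + 0.0229)^(-10) = 0.797385
Bracket: 1 - 0.797385 = 0.202615
PV = $1,250.00 * 0.202615 / 0.0229 = $11,059.76

$11,059.76


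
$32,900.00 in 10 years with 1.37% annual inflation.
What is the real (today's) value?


Formula: Real value = nominal / (1 + inflation)^years
Price level: (1 + 0.0137)^10 = 1.145762
Real value = $32,900.00 / 1.145762 = $28,714.51

$28,714.51


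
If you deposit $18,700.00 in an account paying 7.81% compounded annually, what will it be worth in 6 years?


Formula: FV = P * (1 + r)^n
Substituting: FV = $18,700.00 * (1 + 0.0781)^6
Growth factor: (1.0781)^6 = 1.570197
FV = $18,700.00 * 1.570197 = $29,362.69

$29,362.69


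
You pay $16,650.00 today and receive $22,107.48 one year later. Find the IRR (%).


Formula: IRR = C1/C0 - 1
Substituting: IRR = $22,107.48 / $16,650.00 - 1
Ratio: 1.327777 - 1 = 0.327777
IRR = 32.7777%

32.7777%


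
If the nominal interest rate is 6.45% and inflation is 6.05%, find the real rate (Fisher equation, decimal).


Formula: (1 + r_real) = (1 + r_nom) / (1 + inflation)
Substituting: (1 + r_real) = 1.0645 / 1.0605
(1 + r_real) = 1.003772
r_real = 1.003772 - 1 = 0.003772

0.003772


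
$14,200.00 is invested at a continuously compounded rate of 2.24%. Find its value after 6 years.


Formula: FV = P * e^(r*t)
Exponent: r*t = 0.0224 * 6 = 0.1344
e^(0.1344) = 1.14385
FV = $14,200.00 * 1.14385 = $16,242.67

$16,242.67


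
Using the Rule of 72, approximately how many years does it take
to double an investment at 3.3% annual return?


Formula: Years ≈ 72 / r
Substituting: Years ≈ 72 / 3.3
Years ≈ 21.8

21.8 years


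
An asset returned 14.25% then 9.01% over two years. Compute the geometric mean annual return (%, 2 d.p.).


Formula: Geometric mean = ((1+r1)*(1+r2))^(1/2) - 1
Product: (1 + 0.1425) * (1 + 0.0901) = 1.1425 * 1.0901 = 1.245439
Square root: 1.245439^0.5 = 1.115992
Geometric mean = 1.115992 - 1 = 0.115992
As percentage: 11.60%

11.60%


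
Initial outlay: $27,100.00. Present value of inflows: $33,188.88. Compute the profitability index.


Formula: PI = PV(cash flows) / initial investment
Substituting: PI = $33,188.88 / $27,100.00
PI = 1.2247

1.2247


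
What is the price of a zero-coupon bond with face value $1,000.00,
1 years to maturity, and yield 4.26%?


Formula: Price = FV / (1 + r)^n
Substituting: Price = $1,000.00 / (1 + 0.0426)^1
Discount factor: (1.0426)^1 = 1.0426
Price = $1,000.00 / 1.0426 = $959.14

$959.14


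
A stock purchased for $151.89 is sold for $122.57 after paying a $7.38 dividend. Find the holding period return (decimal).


Formula: HPR = (P1 - P0 + D) / P0
Gain: $122.57 - $151.89 + $7.38 = -$21.94
HPR = -$21.94 / $151.89 = -0.1444

-0.1444


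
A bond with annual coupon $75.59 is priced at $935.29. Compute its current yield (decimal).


Formula: Current yield = annual coupon / price
Substituting: CY = $75.59 / $935.29
CY = 0.08082

0.08082


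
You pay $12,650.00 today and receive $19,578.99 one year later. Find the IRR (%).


Formula: IRR = C1/C0 - 1
Substituting: IRR = $19,578.99 / $12,650.00 - 1
Ratio: 1.547746 - 1 = 0.547746
IRR = 54.7746%

54.7746%


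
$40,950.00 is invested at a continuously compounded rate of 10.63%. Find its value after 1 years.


Formula: FV = P * e^(r*t)
Exponent: r*t = 0.1063 * 1 = 0.1063
e^(0.1063) = 1.112155
FV = $40,950.00 * 1.112155 = $45,542.77

$45,542.77


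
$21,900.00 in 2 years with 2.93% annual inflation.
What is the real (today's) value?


Formula: Real value = nominal / (1 + inflation)^years
Price level: (1 + 0.0293)^2 = 1.059458
Real value = $21,900.00 / 1.059458 = $20,670.94

$20,670.94


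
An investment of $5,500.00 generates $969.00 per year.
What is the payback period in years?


Formula: Payback = investment / annual cash flow
Substituting: Payback = $5,500.00 / $969.00
Payback = 5.676 years

5.676 years


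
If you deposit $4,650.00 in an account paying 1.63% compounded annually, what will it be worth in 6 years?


Formula: FV = P * (1 + r)^n
Substituting: FV = $4,650.00 * (1 + 0.0163)^6
Growth factor: (1.0163)^6 = 1.101873
FV = $4,650.00 * 1.101873 = $5,123.71

$5,123.71


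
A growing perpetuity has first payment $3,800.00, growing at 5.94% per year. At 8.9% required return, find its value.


Formula: PV = C / (r - g)
Spread: r - g = 0.089 - 0.0594 = 0.0296
Substituting: PV = $3,800.00 / 0.0296
PV = $128,378.38

$128,378.38


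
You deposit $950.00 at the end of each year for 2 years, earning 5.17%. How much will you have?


Formula: FV = PMT * ((1+r)^n - 1) / r
Growth factor: (1 + 0.0517)^2 = 1.106073
Numerator: 1.106073 - 1 = 0.106073
FV = $950.00 * 0.106073 / 0.0517 = $1,949.12

$1,949.12


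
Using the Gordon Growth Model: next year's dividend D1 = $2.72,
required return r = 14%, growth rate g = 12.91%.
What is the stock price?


Formula: P = D1 / (r - g)
Spread: r - g = 0.14 - 0.1291 = 0.0109
Substituting: P = $2.72 / 0.0109
P = $249.54

$249.54


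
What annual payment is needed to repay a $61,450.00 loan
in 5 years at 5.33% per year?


Formula: PMT = PV * r / (1 - (1+r)^(-n))
Denominator: 1 - (1 + 0.0533)^(-5) = 0.228671
Numerator: $61,450.00 * 0.0533 = 3275.285
PMT = 3275.285 / 0.228671 = $14,323.12

$14,323.12


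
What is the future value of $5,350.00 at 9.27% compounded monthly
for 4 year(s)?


Formula: FV = P * (1 + r/m)^(m*t)
Period rate: r/m = 0.0927 / 12 = 0.007725
Total periods: m*t = 12 * 4 = 48
Growth factor: (1 + 0.007725)^48 = 1.44683
FV = $5,350.00 * 1.44683 = $7,740.54

$7,740.54


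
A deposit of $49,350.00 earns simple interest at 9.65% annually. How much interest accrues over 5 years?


Formula: I = P * r * t
Substituting: I = $49,350.00 * 0.0965 * 5
Step: I = $49,350.00 * 0.4825
I = $23,811.38

$23,811.38


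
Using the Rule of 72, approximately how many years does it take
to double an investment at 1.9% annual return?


Formula: Years ≈ 72 / r
Substituting: Years ≈ 72 / 1.9
Years ≈ 37.9

37.9 years


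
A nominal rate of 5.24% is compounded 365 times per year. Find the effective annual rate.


Formula: EAR = (1 + r/m)^m - 1
Period rate: r/m = 0.0524 / 365 = 0.000144
Compounding: (1 + 0.000144)^365 = 1.053793
EAR = 1.053793 - 1 = 0.053793

0.053793


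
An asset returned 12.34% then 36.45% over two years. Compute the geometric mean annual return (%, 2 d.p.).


Formula: Geometric mean = ((1+r1)*(1+r2))^(1/2) - 1
Product: (1 + 0.1234) * (1 + 0.3645) = 1.1234 * 1.3645 = 1.532879
Square root: 1.532879^0.5 = 1.238095
Geometric mean = 1.238095 - 1 = 0.238095
As percentage: 23.81%

23.81%


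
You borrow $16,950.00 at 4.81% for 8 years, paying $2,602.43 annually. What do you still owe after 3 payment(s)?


Formula: Balance = PV*(1+r)^k - PMT*((1+r)^k - 1)/r
Growth: (1 + 0.0481)^3 = 1.151352
Accumulated factor: ((1+r)^k - 1)/r = 3.146614
Balance = $16,950.00 * 1.151352 - $2,602.43 * 3.146614
Balance = $11,326.58

$11,326.58


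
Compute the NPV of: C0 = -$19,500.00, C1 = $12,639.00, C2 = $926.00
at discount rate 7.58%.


Formula: NPV = C0 + C1/(1+r) + C2/(1+r)^2
Discount C1: $12,639.00 / (1 + 0.0758) = $11,748.47
Discount C2: $926.00 / (1 + 0.0758)^2 = $800.11
NPV = -$19,500.00 + $11,748.47 + $800.11 = -$6,951.43

-$6,951.43


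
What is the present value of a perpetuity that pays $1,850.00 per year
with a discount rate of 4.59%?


Formula: PV = C / r
Substituting: PV = $1,850.00 / 0.0459
PV = $40,305.01

$40,305.01


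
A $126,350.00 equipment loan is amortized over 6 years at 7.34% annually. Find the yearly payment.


Formula: PMT = PV * r / (1 - (1+r)^(-n))
Denominator: 1 - (1 + 0.0734)^(-6) = 0.346222
Numerator: $126,350.00 * 0.0734 = 9274.09
PMT = 9274.09 / 0.346222 = $26,786.56

$26,786.56


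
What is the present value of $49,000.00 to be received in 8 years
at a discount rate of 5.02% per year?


Formula: PV = FV / (1 + r)^n
Substituting: PV = $49,000.00 / (1 + 0.0502)^8
Discount factor: (1.0502)^8 = 1.479708
PV = $49,000.00 / 1.479708 = $33,114.63

$33,114.63


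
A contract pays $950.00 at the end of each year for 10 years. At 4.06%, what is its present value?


Formula: PV = PMT * (1 - (1+r)^(-n)) / r
Discount factor: (1 + 0.0406)^(-10) = 0.671679
Bracket: 1 - 0.671679 = 0.328321
PV = $950.00 * 0.328321 / 0.0406 = $7,682.39

$7,682.39


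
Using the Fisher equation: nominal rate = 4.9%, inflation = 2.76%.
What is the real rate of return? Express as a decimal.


Formula: (1 + r_real) = (1 + r_nom) / (1 + inflation)
Substituting: (1 + r_real) = 1.049 / 1.0276
(1 + r_real) = 1.020825
r_real = 1.020825 - 1 = 0.020825

0.020825


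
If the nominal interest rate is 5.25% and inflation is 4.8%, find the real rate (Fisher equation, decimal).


Formula: (1 + r_real) = (1 + r_nom) / (1 + inflation)
Substituting: (1 + r_real) = 1.0525 / 1.048
(1 + r_real) = 1.004294
r_real = 1.004294 - 1 = 0.004294

0.004294


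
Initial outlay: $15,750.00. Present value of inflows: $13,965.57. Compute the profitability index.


Formula: PI = PV(cash flows) / initial investment
Substituting: PI = $13,965.57 / $15,750.00
PI = 0.8867

0.8867


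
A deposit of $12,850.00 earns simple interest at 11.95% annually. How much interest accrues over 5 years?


Formula: I = P * r * t
Substituting: I = $12,850.00 * 0.1195 * 5
Step: I = $12,850.00 * 0.5975
I = $7,677.88

$7,677.88


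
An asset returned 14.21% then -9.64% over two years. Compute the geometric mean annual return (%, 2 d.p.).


Formula: Geometric mean = ((1+r1)*(1+r2))^(1/2) - 1
Product: (1 + 0.1421) * (1 + -0.0964) = 1.1421 * 0.9036 = 1.032002
Square root: 1.032002^0.5 = 1.015875
Geometric mean = 1.015875 - 1 = 0.015875
As percentage: 1.59%

1.59%


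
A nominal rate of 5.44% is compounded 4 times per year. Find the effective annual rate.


Formula: EAR = (1 + r/m)^m - 1
Period rate: r/m = 0.0544 / 4 = 0.0136
Compounding: (1 + 0.0136)^4 = 1.05552
EAR = 1.05552 - 1 = 0.05552

0.05552


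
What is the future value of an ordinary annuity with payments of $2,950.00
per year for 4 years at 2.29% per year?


Formula: FV = PMT * ((1+r)^n - 1) / r
Growth factor: (1 + 0.0229)^4 = 1.094795
Numerator: 1.094795 - 1 = 0.094795
FV = $2,950.00 * 0.094795 / 0.0229 = $12,211.55

$12,211.55


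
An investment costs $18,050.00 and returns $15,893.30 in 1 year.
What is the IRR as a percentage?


Formula: IRR = C1/C0 - 1
Substituting: IRR = $15,893.30 / $18,050.00 - 1
Ratio: 0.880515 - 1 = -0.119485
IRR = -11.9485%

-11.9485%


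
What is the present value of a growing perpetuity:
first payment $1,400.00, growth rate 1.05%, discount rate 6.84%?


Formula: PV = C / (r - g)
Spread: r - g = 0.0684 - 0.0105 = 0.0579
Substituting: PV = $1,400.00 / 0.0579
PV = $24,179.62

$24,179.62


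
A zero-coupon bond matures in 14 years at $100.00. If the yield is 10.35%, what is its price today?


Formula: Price = FV / (1 + r)^n
Substituting: Price = $100.00 / (1 + 0.1035)^14
Discount factor: (1.1035)^14 = 3.970203
Price = $100.00 / 3.970203 = $25.19

$25.19


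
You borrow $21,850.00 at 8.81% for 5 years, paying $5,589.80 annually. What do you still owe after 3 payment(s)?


Formula: Balance = PV*(1+r)^k - PMT*((1+r)^k - 1)/r
Growth: (1 + 0.0881)^3 = 1.288269
Accumulated factor: ((1+r)^k - 1)/r = 3.272062
Balance = $21,850.00 * 1.288269 - $5,589.80 * 3.272062
Balance = $9,858.50

$9,858.50


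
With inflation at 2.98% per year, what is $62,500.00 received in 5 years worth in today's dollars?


Formula: Real value = nominal / (1 + inflation)^years
Price level: (1 + 0.0298)^5 = 1.158149
Real value = $62,500.00 / 1.158149 = $53,965.42

$53,965.42


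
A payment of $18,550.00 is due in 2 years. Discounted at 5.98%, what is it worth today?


Formula: PV = FV / (1 + r)^n
Substituting: PV = $18,550.00 / (1 + 0.0598)^2
Discount factor: (1.0598)^2 = 1.123176
PV = $18,550.00 / 1.123176 = $16,515.67

$16,515.67


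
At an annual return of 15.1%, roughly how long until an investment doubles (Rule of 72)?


Formula: Years ≈ 72 / r
Substituting: Years ≈ 72 / 15.1
Years ≈ 4.8

4.8 years


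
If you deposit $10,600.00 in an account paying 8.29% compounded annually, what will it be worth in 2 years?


Formula: FV = P * (1 + r)^n
Substituting: FV = $10,600.00 * (1 + 0.0829)^2
Growth factor: (1.0829)^2 = 1.172672
FV = $10,600.00 * 1.172672 = $12,430.33

$12,430.33


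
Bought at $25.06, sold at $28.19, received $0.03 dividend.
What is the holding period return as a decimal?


Formula: HPR = (P1 - P0 + D) / P0
Gain: $28.19 - $25.06 + $0.03 = $3.16
HPR = $3.16 / $25.06 = 0.1261

0.1261


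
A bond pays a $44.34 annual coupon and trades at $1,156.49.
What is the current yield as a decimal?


Formula: Current yield = annual coupon / price
Substituting: CY = $44.34 / $1,156.49
CY = 0.03834

0.03834


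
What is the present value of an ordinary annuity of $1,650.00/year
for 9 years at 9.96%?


Formula: PV = PMT * (1 - (1+r)^(-n)) / r
Discount factor: (1 + 0.0996)^(-9) = 0.425488
Bracket: 1 - 0.425488 = 0.574512
PV = $1,650.00 * 0.574512 / 0.0996 = $9,517.52

$9,517.52


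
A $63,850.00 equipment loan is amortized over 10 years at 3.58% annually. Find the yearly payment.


Formula: PMT = PV * r / (1 - (1+r)^(-n))
Denominator: 1 - (1 + 0.0358)^(-10) = 0.296538
Numerator: $63,850.00 * 0.0358 = 2285.83
PMT = 2285.83 / 0.296538 = $7,708.40

$7,708.40


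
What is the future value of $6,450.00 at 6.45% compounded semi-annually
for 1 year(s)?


Formula: FV = P * (1 + r/m)^(m*t)
Period rate: r/m = 0.0645 / 2 = 0.03225
Total periods: m*t = 2 * 1 = 2
Growth factor: (1 + 0.03225)^2 = 1.06554
FV = $6,450.00 * 1.06554 = $6,872.73

$6,872.73


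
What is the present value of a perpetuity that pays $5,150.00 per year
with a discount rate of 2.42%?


Formula: PV = C / r
Substituting: PV = $5,150.00 / 0.0242
PV = $212,809.92

$212,809.92


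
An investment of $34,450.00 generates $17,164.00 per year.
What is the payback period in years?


Formula: Payback = investment / annual cash flow
Substituting: Payback = $34,450.00 / $17,164.00
Payback = 2.0071 years

2.0071 years


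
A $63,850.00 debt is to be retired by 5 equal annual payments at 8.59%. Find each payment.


Formula: PMT = PV * r / (1 - (1+r)^(-n))
Denominator: 1 - (1 + 0.0859)^(-5) = 0.337706
Numerator: $63,850.00 * 0.0859 = 5484.715
PMT = 5484.715 / 0.337706 = $16,241.10

$16,241.10


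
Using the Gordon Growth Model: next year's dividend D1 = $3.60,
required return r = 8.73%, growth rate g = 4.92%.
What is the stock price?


Formula: P = D1 / (r - g)
Spread: r - g = 0.0873 - 0.0492 = 0.0381
Substituting: P = $3.60 / 0.0381
P = $94.49

$94.49


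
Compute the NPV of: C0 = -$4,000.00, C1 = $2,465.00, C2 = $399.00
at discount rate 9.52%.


Formula: NPV = C0 + C1/(1+r) + C2/(1+r)^2
Discount C1: $2,465.00 / (1 + 0.0952) = $2,250.73
Discount C2: $399.00 / (1 + 0.0952)^2 = $332.65
NPV = -$4,000.00 + $2,250.73 + $332.65 = -$1,416.62

-$1,416.62


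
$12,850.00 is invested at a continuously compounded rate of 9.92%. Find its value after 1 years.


Formula: FV = P * e^(r*t)
Exponent: r*t = 0.0992 * 1 = 0.0992
e^(0.0992) = 1.104287
FV = $12,850.00 * 1.104287 = $14,190.09

$14,190.09


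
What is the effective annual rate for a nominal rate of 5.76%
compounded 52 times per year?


Formula: EAR = (1 + r/m)^m - 1
Period rate: r/m = 0.0576 / 52 = 0.001108
Compounding: (1 + 0.001108)^52 = 1.059257
EAR = 1.059257 - 1 = 0.059257

0.059257


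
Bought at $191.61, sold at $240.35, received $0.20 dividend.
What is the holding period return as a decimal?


Formula: HPR = (P1 - P0 + D) / P0
Gain: $240.35 - $191.61 + $0.20 = $48.94
HPR = $48.94 / $191.61 = 0.2554

0.2554


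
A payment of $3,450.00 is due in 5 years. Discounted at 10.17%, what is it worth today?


Formula: PV = FV / (1 + r)^n
Substituting: PV = $3,450.00 / (1 + 0.1017)^5
Discount factor: (1.1017)^5 = 1.622993
PV = $3,450.00 / 1.622993 = $2,125.70

$2,125.70


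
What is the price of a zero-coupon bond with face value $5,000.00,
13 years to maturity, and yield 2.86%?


Formula: Price = FV / (1 + r)^n
Substituting: Price = $5,000.00 / (1 + 0.0286)^13
Discount factor: (1.0286)^13 = 1.442795
Price = $5,000.00 / 1.442795 = $3,465.49

$3,465.49


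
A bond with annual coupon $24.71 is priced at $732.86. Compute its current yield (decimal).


Formula: Current yield = annual coupon / price
Substituting: CY = $24.71 / $732.86
CY = 0.033717

0.033717


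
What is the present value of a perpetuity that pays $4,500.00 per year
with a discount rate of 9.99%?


Formula: PV = C / r
Substituting: PV = $4,500.00 / 0.0999
PV = $45,045.05

$45,045.05


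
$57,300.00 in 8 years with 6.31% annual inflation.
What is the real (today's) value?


Formula: Real value = nominal / (1 + inflation)^years
Price level: (1 + 0.0631)^8 = 1.631522
Real value = $57,300.00 / 1.631522 = $35,120.58

$35,120.58


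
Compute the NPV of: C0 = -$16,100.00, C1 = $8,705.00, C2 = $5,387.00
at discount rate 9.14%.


Formula: NPV = C0 + C1/(1+r) + C2/(1+r)^2
Discount C1: $8,705.00 / (1 + 0.0914) = $7,975.99
Discount C2: $5,387.00 / (1 + 0.0914)^2 = $4,522.51
NPV = -$16,100.00 + $7,975.99 + $4,522.51 = -$3,601.50

-$3,601.50


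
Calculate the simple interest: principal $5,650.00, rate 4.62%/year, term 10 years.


Formula: I = P * r * t
Substituting: I = $5,650.00 * 0.0462 * 10
Step: I = $5,650.00 * 0.462
I = $2,610.30

$2,610.30


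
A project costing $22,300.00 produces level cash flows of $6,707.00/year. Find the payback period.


Formula: Payback = investment / annual cash flow
Substituting: Payback = $22,300.00 / $6,707.00
Payback = 3.3249 years

3.3249 years


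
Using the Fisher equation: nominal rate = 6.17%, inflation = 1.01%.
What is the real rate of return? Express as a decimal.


Formula: (1 + r_real) = (1 + r_nom) / (1 + inflation)
Substituting: (1 + r_real) = 1.0617 / 1.0101
(1 + r_real) = 1.051084
r_real = 1.051084 - 1 = 0.051084

0.051084


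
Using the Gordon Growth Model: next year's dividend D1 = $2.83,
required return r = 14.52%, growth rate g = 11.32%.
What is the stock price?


Formula: P = D1 / (r - g)
Spread: r - g = 0.1452 - 0.1132 = 0.032
Substituting: P = $2.83 / 0.032
P = $88.44

$88.44


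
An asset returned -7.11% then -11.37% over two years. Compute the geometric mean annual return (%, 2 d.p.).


Formula: Geometric mean = ((1+r1)*(1+r2))^(1/2) - 1
Product: (1 + -0.0711) * (1 + -0.1137) = 0.9289 * 0.8863 = 0.823284
Square root: 0.823284^0.5 = 0.90735
Geometric mean = 0.90735 - 1 = -0.09265
As percentage: -9.26%

-9.26%


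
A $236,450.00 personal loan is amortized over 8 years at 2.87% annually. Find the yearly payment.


Formula: PMT = PV * r / (1 - (1+r)^(-n))
Denominator: 1 - (1 + 0.0287)^(-8) = 0.202575
Numerator: $236,450.00 * 0.0287 = 6786.115
PMT = 6786.115 / 0.202575 = $33,499.34

$33,499.34


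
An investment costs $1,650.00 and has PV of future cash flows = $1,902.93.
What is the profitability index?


Formula: PI = PV(cash flows) / initial investment
Substituting: PI = $1,902.93 / $1,650.00
PI = 1.1533

1.1533


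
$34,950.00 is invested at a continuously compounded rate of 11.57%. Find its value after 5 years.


Formula: FV = P * e^(r*t)
Exponent: r*t = 0.1157 * 5 = 0.5785
e^(0.5785) = 1.783361
FV = $34,950.00 * 1.783361 = $62,328.48

$62,328.48


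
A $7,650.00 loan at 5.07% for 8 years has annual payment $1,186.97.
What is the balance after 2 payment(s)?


Formula: Balance = PV*(1+r)^k - PMT*((1+r)^k - 1)/r
Growth: (1 + 0.0507)^2 = 1.10397
Accumulated factor: ((1+r)^k - 1)/r = 2.0507
Balance = $7,650.00 * 1.10397 - $1,186.97 * 2.0507
Balance = $6,011.25

$6,011.25


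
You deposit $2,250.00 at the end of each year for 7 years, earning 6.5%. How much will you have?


Formula: FV = PMT * ((1+r)^n - 1) / r
Growth factor: (1 + 0.065)^7 = 1.553987
Numerator: 1.553987 - 1 = 0.553987
FV = $2,250.00 * 0.553987 / 0.065 = $19,176.46

$19,176.46


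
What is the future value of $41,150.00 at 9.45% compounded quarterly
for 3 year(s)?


Formula: FV = P * (1 + r/m)^(m*t)
Period rate: r/m = 0.0945 / 4 = 0.023625
Total periods: m*t = 4 * 3 = 12
Growth factor: (1 + 0.023625)^12 = 1.323398
FV = $41,150.00 * 1.323398 = $54,457.84

$54,457.84


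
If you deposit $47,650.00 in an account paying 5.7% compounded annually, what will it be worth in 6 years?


Formula: FV = P * (1 + r)^n
Substituting: FV = $47,650.00 * (1 + 0.057)^6
Growth factor: (1.057)^6 = 1.394601
FV = $47,650.00 * 1.394601 = $66,452.73

$66,452.73


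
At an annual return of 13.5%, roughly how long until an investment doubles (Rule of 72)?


Formula: Years ≈ 72 / r
Substituting: Years ≈ 72 / 13.5
Years ≈ 5.3

5.3 years


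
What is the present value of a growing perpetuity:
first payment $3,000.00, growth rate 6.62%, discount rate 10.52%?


Formula: PV = C / (r - g)
Spread: r - g = 0.1052 - 0.0662 = 0.039
Substituting: PV = $3,000.00 / 0.039
PV = $76,923.08

$76,923.08


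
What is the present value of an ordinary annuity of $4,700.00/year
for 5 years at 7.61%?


Formula: PV = PMT * (1 - (1+r)^(-n)) / r
Discount factor: (1 + 0.0761)^(-5) = 0.693006
Bracket: 1 - 0.693006 = 0.306994
PV = $4,700.00 * 0.306994 / 0.0761 = $18,960.22

$18,960.22


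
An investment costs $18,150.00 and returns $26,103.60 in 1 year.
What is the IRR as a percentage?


Formula: IRR = C1/C0 - 1
Substituting: IRR = $26,103.60 / $18,150.00 - 1
Ratio: 1.438215 - 1 = 0.438215
IRR = 43.8215%

43.8215%


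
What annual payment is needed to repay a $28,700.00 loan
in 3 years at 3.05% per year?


Formula: PMT = PV * r / (1 - (1+r)^(-n))
Denominator: 1 - (1 + 0.0305)^(-3) = 0.08619
Numerator: $28,700.00 * 0.0305 = 875.35
PMT = 875.35 / 0.08619 = $10,156.08

$10,156.08


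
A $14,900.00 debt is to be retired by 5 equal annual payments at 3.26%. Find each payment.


Formula: PMT = PV * r / (1 - (1+r)^(-n))
Denominator: 1 - (1 + 0.0326)^(-5) = 0.148197
Numerator: $14,900.00 * 0.0326 = 485.74
PMT = 485.74 / 0.148197 = $3,277.67

$3,277.67


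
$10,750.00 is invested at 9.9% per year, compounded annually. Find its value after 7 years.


Formula: FV = P * (1 + r)^n
Substituting: FV = $10,750.00 * (1 + 0.099)^7
Growth factor: (1.099)^7 = 1.93635
FV = $10,750.00 * 1.93635 = $20,815.76

$20,815.76


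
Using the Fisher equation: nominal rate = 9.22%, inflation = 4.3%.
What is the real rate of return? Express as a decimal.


Formula: (1 + r_real) = (1 + r_nom) / (1 + inflation)
Substituting: (1 + r_real) = 1.0922 / 1.043
(1 + r_real) = 1.047172
r_real = 1.047172 - 1 = 0.047172

0.047172


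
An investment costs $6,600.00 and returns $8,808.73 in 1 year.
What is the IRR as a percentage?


Formula: IRR = C1/C0 - 1
Substituting: IRR = $8,808.73 / $6,600.00 - 1
Ratio: 1.334656 - 1 = 0.334656
IRR = 33.4656%

33.4656%


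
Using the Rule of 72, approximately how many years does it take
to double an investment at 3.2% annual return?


Formula: Years ≈ 72 / r
Substituting: Years ≈ 72 / 3.2
Years ≈ 22.5

22.5 years


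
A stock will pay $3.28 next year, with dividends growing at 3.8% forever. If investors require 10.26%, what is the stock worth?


Formula: P = D1 / (r - g)
Spread: r - g = 0.1026 - 0.038 = 0.0646
Substituting: P = $3.28 / 0.0646
P = $50.77

$50.77


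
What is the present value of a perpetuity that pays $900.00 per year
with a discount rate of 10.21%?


Formula: PV = C / r
Substituting: PV = $900.00 / 0.1021
PV = $8,814.89

$8,814.89


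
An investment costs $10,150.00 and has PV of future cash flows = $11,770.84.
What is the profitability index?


Formula: PI = PV(cash flows) / initial investment
Substituting: PI = $11,770.84 / $10,150.00
PI = 1.1597

1.1597


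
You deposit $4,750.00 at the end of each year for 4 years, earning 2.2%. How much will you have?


Formula: FV = PMT * ((1+r)^n - 1) / r
Growth factor: (1 + 0.022)^4 = 1.090947
Numerator: 1.090947 - 1 = 0.090947
FV = $4,750.00 * 0.090947 / 0.022 = $19,636.25

$19,636.25


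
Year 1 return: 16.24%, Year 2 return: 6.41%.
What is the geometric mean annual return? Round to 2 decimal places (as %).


Formula: Geometric mean = ((1+r1)*(1+r2))^(1/2) - 1
Product: (1 + 0.1624) * (1 + 0.0641) = 1.1624 * 1.0641 = 1.23691
Square root: 1.23691^0.5 = 1.112164
Geometric mean = 1.112164 - 1 = 0.112164
As percentage: 11.22%

11.22%


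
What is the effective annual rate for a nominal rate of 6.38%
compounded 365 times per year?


Formula: EAR = (1 + r/m)^m - 1
Period rate: r/m = 0.0638 / 365 = 0.000175
Compounding: (1 + 0.000175)^365 = 1.065873
EAR = 1.065873 - 1 = 0.065873

0.065873


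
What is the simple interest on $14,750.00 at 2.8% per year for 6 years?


Formula: I = P * r * t
Substituting: I = $14,750.00 * 0.028 * 6
Step: I = $14,750.00 * 0.168
I = $2,478.00

$2,478.00


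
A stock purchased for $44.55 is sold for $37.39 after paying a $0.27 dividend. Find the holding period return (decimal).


Formula: HPR = (P1 - P0 + D) / P0
Gain: $37.39 - $44.55 + $0.27 = -$6.89
HPR = -$6.89 / $44.55 = -0.1547

-0.1547


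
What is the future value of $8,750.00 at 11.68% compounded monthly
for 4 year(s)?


Formula: FV = P * (1 + r/m)^(m*t)
Period rate: r/m = 0.1168 / 12 = 0.009733
Total periods: m*t = 12 * 4 = 48
Growth factor: (1 + 0.009733)^48 = 1.59192
FV = $8,750.00 * 1.59192 = $13,929.30

$13,929.30


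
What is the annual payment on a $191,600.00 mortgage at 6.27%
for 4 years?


Formula: PMT = PV * r / (1 - (1+r)^(-n))
Denominator: 1 - (1 + 0.0627)^(-4) = 0.215926
Numerator: $191,600.00 * 0.0627 = 12013.32
PMT = 12013.32 / 0.215926 = $55,636.39

$55,636.39


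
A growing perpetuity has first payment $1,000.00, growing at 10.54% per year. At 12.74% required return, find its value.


Formula: PV = C / (r - g)
Spread: r - g = 0.1274 - 0.1054 = 0.022
Substituting: PV = $1,000.00 / 0.022
PV = $45,454.55

$45,454.55


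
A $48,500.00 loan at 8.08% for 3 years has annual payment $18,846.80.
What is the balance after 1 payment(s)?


Formula: Balance = PV*(1+r)^k - PMT*((1+r)^k - 1)/r
Growth: (1 + 0.0808)^1 = 1.0808
Accumulated factor: ((1+r)^k - 1)/r = 1.0
Balance = $48,500.00 * 1.0808 - $18,846.80 * 1.0
Balance = $33,572.00

$33,572.00


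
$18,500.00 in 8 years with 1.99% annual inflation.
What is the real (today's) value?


Formula: Real value = nominal / (1 + inflation)^years
Price level: (1 + 0.0199)^8 = 1.170741
Real value = $18,500.00 / 1.170741 = $15,801.96

$15,801.96


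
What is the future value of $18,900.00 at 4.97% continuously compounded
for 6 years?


Formula: FV = P * e^(r*t)
Exponent: r*t = 0.0497 * 6 = 0.2982
e^(0.2982) = 1.347431
FV = $18,900.00 * 1.347431 = $25,466.45

$25,466.45


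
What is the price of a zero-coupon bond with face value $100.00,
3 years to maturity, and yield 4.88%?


Formula: Price = FV / (1 + r)^n
Substituting: Price = $100.00 / (1 + 0.0488)^3
Discount factor: (1.0488)^3 = 1.153661
Price = $100.00 / 1.153661 = $86.68

$86.68


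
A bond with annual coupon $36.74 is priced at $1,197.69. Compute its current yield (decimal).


Formula: Current yield = annual coupon / price
Substituting: CY = $36.74 / $1,197.69
CY = 0.030676

0.030676


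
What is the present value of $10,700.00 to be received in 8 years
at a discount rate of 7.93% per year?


Formula: PV = FV / (1 + r)^n
Substituting: PV = $10,700.00 / (1 + 0.0793)^8
Discount factor: (1.0793)^8 = 1.841355
PV = $10,700.00 / 1.841355 = $5,810.94

$5,810.94


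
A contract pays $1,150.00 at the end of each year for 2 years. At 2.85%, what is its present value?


Formula: PV = PMT * (1 - (1+r)^(-n)) / r
Discount factor: (1 + 0.0285)^(-2) = 0.945347
Bracket: 1 - 0.945347 = 0.054653
PV = $1,150.00 * 0.054653 / 0.0285 = $2,205.28

$2,205.28


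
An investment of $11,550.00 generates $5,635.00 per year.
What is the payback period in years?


Formula: Payback = investment / annual cash flow
Substituting: Payback = $11,550.00 / $5,635.00
Payback = 2.0497 years

2.0497 years


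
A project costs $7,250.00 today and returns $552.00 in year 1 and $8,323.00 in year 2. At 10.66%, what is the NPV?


Formula: NPV = C0 + C1/(1+r) + C2/(1+r)^2
Discount C1: $552.00 / (1 + 0.1066) = $498.83
Discount C2: $8,323.00 / (1 + 0.1066)^2 = $6,796.71
NPV = -$7,250.00 + $498.83 + $6,796.71 = $45.53

$45.53


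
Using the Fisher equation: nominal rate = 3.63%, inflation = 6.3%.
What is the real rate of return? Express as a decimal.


Formula: (1 + r_real) = (1 + r_nom) / (1 + inflation)
Substituting: (1 + r_real) = 1.0363 / 1.063
(1 + r_real) = 0.974882
r_real = 0.974882 - 1 = -0.025118

-0.025118


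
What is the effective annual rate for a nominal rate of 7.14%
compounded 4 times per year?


Formula: EAR = (1 + r/m)^m - 1
Period rate: r/m = 0.0714 / 4 = 0.01785
Compounding: (1 + 0.01785)^4 = 1.073335
EAR = 1.073335 - 1 = 0.073335

0.073335


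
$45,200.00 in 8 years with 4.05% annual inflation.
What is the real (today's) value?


Formula: Real value = nominal / (1 + inflation)^years
Price level: (1 + 0.0405)^8 = 1.373842
Real value = $45,200.00 / 1.373842 = $32,900.44

$32,900.44


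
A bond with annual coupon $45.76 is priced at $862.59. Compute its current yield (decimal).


Formula: Current yield = annual coupon / price
Substituting: CY = $45.76 / $862.59
CY = 0.05305

0.05305


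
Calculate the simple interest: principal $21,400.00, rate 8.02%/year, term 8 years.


Formula: I = P * r * t
Substituting: I = $21,400.00 * 0.0802 * 8
Step: I = $21,400.00 * 0.6416
I = $13,730.24

$13,730.24


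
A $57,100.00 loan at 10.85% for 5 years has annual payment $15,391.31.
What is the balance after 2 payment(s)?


Formula: Balance = PV*(1+r)^k - PMT*((1+r)^k - 1)/r
Growth: (1 + 0.1085)^2 = 1.228772
Accumulated factor: ((1+r)^k - 1)/r = 2.1085
Balance = $57,100.00 * 1.228772 - $15,391.31 * 2.1085
Balance = $37,710.32

$37,710.32


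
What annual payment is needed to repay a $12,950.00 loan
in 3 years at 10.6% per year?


Formula: PMT = PV * r / (1 - (1+r)^(-n))
Denominator: 1 - (1 + 0.106)^(-3) = 0.260847
Numerator: $12,950.00 * 0.106 = 1372.7
PMT = 1372.7 / 0.260847 = $5,262.48

$5,262.48


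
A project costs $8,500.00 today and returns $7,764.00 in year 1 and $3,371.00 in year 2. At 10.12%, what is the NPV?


Formula: NPV = C0 + C1/(1+r) + C2/(1+r)^2
Discount C1: $7,764.00 / (1 + 0.1012) = $7,050.49
Discount C2: $3,371.00 / (1 + 0.1012)^2 = $2,779.88
NPV = -$8,500.00 + $7,050.49 + $2,779.88 = $1,330.37

$1,330.37


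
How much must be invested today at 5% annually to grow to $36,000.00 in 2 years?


Formula: PV = FV / (1 + r)^n
Substituting: PV = $36,000.00 / (1 + 0.05)^2
Discount factor: (1.05)^2 = 1.1025
PV = $36,000.00 / 1.1025 = $32,653.06

$32,653.06


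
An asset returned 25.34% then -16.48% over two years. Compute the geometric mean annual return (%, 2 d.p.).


Formula: Geometric mean = ((1+r1)*(1+r2))^(1/2) - 1
Product: (1 + 0.2534) * (1 + -0.1648) = 1.2534 * 0.8352 = 1.04684
Square root: 1.04684^0.5 = 1.023152
Geometric mean = 1.023152 - 1 = 0.023152
As percentage: 2.32%

2.32%


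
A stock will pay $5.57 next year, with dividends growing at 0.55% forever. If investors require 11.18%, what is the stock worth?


Formula: P = D1 / (r - g)
Spread: r - g = 0.1118 - 0.0055 = 0.1063
Substituting: P = $5.57 / 0.1063
P = $52.40

$52.40


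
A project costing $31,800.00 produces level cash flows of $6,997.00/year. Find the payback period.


Formula: Payback = investment / annual cash flow
Substituting: Payback = $31,800.00 / $6,997.00
Payback = 4.5448 years

4.5448 years


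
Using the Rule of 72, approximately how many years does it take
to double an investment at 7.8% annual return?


Formula: Years ≈ 72 / r
Substituting: Years ≈ 72 / 7.8
Years ≈ 9.2

9.2 years


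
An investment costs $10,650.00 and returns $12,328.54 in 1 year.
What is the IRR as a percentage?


Formula: IRR = C1/C0 - 1
Substituting: IRR = $12,328.54 / $10,650.00 - 1
Ratio: 1.157609 - 1 = 0.157609
IRR = 15.7609%

15.7609%


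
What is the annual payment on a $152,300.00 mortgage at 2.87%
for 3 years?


Formula: PMT = PV * r / (1 - (1+r)^(-n))
Denominator: 1 - (1 + 0.0287)^(-3) = 0.081384
Numerator: $152,300.00 * 0.0287 = 4371.01
PMT = 4371.01 / 0.081384 = $53,708.15

$53,708.15


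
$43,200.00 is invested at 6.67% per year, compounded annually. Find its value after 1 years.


Formula: FV = P * (1 + r)^n
Substituting: FV = $43,200.00 * (1 + 0.0667)^1
Growth factor: (1.0667)^1 = 1.0667
FV = $43,200.00 * 1.0667 = $46,081.44

$46,081.44


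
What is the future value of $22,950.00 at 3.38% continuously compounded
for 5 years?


Formula: FV = P * e^(r*t)
Exponent: r*t = 0.0338 * 5 = 0.169
e^(0.169) = 1.18412
FV = $22,950.00 * 1.18412 = $27,175.56

$27,175.56


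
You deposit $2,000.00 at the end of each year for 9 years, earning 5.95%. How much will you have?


Formula: FV = PMT * ((1+r)^n - 1) / r
Growth factor: (1 + 0.0595)^9 = 1.68232
Numerator: 1.68232 - 1 = 0.68232
FV = $2,000.00 * 0.68232 / 0.0595 = $22,935.13

$22,935.13


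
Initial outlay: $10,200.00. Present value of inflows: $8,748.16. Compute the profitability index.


Formula: PI = PV(cash flows) / initial investment
Substituting: PI = $8,748.16 / $10,200.00
PI = 0.8577

0.8577


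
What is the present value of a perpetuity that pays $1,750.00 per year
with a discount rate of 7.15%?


Formula: PV = C / r
Substituting: PV = $1,750.00 / 0.0715
PV = $24,475.52

$24,475.52


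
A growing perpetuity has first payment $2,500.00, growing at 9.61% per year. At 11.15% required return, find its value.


Formula: PV = C / (r - g)
Spread: r - g = 0.1115 - 0.0961 = 0.0154
Substituting: PV = $2,500.00 / 0.0154
PV = $162,337.66

$162,337.66


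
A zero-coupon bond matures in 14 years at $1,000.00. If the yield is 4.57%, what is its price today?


Formula: Price = FV / (1 + r)^n
Substituting: Price = $1,000.00 / (1 + 0.0457)^14
Discount factor: (1.0457)^14 = 1.869388
Price = $1,000.00 / 1.869388 = $534.93

$534.93


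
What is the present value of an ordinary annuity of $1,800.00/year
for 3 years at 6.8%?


Formula: PV = PMT * (1 - (1+r)^(-n)) / r
Discount factor: (1 + 0.068)^(-3) = 0.820892
Bracket: 1 - 0.820892 = 0.179108
PV = $1,800.00 * 0.179108 / 0.068 = $4,741.08

$4,741.08


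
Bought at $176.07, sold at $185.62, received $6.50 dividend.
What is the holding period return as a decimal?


Formula: HPR = (P1 - P0 + D) / P0
Gain: $185.62 - $176.07 + $6.50 = $16.05
HPR = $16.05 / $176.07 = 0.0912

0.0912


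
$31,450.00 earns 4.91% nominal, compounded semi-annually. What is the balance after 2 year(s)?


Formula: FV = P * (1 + r/m)^(m*t)
Period rate: r/m = 0.0491 / 2 = 0.02455
Total periods: m*t = 2 * 2 = 4
Growth factor: (1 + 0.02455)^4 = 1.101876
FV = $31,450.00 * 1.101876 = $34,653.99

$34,653.99


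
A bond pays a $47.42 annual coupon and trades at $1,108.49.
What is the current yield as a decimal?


Formula: Current yield = annual coupon / price
Substituting: CY = $47.42 / $1,108.49
CY = 0.042779

0.042779


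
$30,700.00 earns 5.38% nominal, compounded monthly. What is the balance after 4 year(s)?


Formula: FV = P * (1 + r/m)^(m*t)
Period rate: r/m = 0.0538 / 12 = 0.004483
Total periods: m*t = 12 * 4 = 48
Growth factor: (1 + 0.004483)^48 = 1.239514
FV = $30,700.00 * 1.239514 = $38,053.07

$38,053.07


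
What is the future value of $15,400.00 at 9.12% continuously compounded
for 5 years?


Formula: FV = P * e^(r*t)
Exponent: r*t = 0.0912 * 5 = 0.456
e^(0.456) = 1.57775
FV = $15,400.00 * 1.57775 = $24,297.36

$24,297.36


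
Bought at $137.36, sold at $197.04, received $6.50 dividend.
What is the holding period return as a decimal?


Formula: HPR = (P1 - P0 + D) / P0
Gain: $197.04 - $137.36 + $6.50 = $66.18
HPR = $66.18 / $137.36 = 0.4818

0.4818


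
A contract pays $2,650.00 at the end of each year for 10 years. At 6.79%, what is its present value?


Formula: PV = PMT * (1 - (1+r)^(-n)) / r
Discount factor: (1 + 0.0679)^(-10) = 0.518435
Bracket: 1 - 0.518435 = 0.481565
PV = $2,650.00 * 0.481565 / 0.0679 = $18,794.52

$18,794.52


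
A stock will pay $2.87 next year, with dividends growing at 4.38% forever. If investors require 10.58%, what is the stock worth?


Formula: P = D1 / (r - g)
Spread: r - g = 0.1058 - 0.0438 = 0.062
Substituting: P = $2.87 / 0.062
P = $46.29

$46.29


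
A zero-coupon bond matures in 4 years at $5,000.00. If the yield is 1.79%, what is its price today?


Formula: Price = FV / (1 + r)^n
Substituting: Price = $5,000.00 / (1 + 0.0179)^4
Discount factor: (1.0179)^4 = 1.073546
Price = $5,000.00 / 1.073546 = $4,657.46

$4,657.46
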